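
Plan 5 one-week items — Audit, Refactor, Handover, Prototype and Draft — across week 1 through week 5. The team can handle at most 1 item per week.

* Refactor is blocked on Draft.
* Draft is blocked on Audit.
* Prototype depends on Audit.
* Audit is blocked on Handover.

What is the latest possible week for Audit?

Precedence pushes Audit to at least week 2; downstream work caps Audit at week 3.
Audit at week 2 is achievable: Prototype in week 5, Handover in week 1, Refactor in week 4, Audit in week 2, Draft in week 3.
Nothing later works — the capacity limit rule out every week after week 2.

week 2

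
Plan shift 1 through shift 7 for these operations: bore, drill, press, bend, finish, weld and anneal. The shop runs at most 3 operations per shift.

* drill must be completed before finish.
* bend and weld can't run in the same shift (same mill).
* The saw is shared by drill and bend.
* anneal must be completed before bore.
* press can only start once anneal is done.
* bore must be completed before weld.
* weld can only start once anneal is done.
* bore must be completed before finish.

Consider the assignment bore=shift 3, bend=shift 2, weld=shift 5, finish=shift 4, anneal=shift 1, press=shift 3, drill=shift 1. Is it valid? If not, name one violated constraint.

The shop runs at most 3 operations per shift — holds.
drill must be completed before finish — holds.
bore must be completed before finish — holds.
The saw is shared by drill and bend — holds.
press can only start once anneal is done — holds.
bend and weld can't run in the same shift (same mill) — holds.
bore must be completed before weld — holds.
weld can only start once anneal is done — holds.
anneal must be completed before bore — holds.

Yes, all constraints hold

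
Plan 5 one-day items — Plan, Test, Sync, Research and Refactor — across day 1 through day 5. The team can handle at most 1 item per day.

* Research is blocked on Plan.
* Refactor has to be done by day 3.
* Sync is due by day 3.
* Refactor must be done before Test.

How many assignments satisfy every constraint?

15

Splitting on Plan: it can be day 1 (4), day 2 (4), day 3 (4), day 4 (3). Listing each branch's schedules as (Test, Sync, Research, Refactor) by day number:
Plan=day 1: (4,2,5,3) (4,3,5,2) (5,2,4,3) (5,3,4,2) — 4.
Plan=day 2: (4,1,5,3) (4,3,5,1) (5,1,4,3) (5,3,4,1) — 4.
Plan=day 3: (4,1,5,2) (4,2,5,1) (5,1,4,2) (5,2,4,1) — 4.
Plan=day 4: (2,3,5,1) (3,1,5,2) (3,2,5,1) — 3.
Summing: 4 + 4 + 4 + 3 = 15.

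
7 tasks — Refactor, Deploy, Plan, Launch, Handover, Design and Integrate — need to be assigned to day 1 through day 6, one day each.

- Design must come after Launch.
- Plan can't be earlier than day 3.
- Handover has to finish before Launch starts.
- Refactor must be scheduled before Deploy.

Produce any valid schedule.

Launch=day 2, Handover=day 1, Plan=day 3, Design=day 3, Integrate=day 1, Deploy=day 2, Refactor=day 1

Checking: Refactor(day 1) before Deploy(day 2); Handover(day 1) before Launch(day 2); Launch(day 2) before Design(day 3); Plan=day 3 in [day 3,day 6].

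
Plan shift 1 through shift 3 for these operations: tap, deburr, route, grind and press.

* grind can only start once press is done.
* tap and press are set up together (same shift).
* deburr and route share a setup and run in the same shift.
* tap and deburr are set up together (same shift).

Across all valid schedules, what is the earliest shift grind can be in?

Precedence pushes grind to at least shift 2.
grind at shift 2 is achievable: grind in shift 2, tap in shift 1, route in shift 1, deburr in shift 1, press in shift 1.

shift 2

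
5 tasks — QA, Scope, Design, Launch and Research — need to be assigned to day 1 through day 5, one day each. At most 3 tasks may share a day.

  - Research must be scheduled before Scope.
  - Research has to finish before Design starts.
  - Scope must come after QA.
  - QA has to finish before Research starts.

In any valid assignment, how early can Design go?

day 3

Precedence pushes Design to at least day 3.
Design at day 3 is achievable: QA=day 1, Research=day 2, Design=day 3, Launch=day 1, Scope=day 3.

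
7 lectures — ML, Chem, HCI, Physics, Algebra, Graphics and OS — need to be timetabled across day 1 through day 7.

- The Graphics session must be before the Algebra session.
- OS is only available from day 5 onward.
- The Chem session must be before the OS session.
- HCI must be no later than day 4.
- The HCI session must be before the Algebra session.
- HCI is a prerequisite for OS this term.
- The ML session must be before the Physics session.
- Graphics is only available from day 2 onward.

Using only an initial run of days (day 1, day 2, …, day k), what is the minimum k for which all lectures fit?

5

The precedence chain requires at least 2 distinct days.
OS can't be placed before day 5, so the schedule must run through at least day 5.
5 works (last occupied day: day 5): for example HCI in day 1, Algebra in day 3, ML in day 1, OS in day 5, Chem in day 1, Physics in day 2, Graphics in day 2.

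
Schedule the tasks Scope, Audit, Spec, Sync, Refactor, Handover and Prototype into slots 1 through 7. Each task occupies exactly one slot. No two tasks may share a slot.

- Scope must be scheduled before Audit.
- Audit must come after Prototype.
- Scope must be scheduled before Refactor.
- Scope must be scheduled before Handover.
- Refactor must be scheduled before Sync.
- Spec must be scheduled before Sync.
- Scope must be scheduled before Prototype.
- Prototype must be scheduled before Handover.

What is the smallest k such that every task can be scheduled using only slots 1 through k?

7 slots

The precedence chain requires at least 3 distinct slots.
With at most 1 per slot and 7 tasks, at least 7 slots are needed.
7 works (last occupied slot: 7): for example Sync=6; Refactor=4; Handover=7; Prototype=2; Scope=1; Audit=3; Spec=5.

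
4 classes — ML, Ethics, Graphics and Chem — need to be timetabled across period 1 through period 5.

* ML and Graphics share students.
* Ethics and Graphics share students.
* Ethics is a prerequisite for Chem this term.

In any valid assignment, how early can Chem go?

period 2

Precedence pushes Chem to at least period 2.
Chem at period 2 is achievable: Ethics=period 1; Chem=period 2; ML=period 1; Graphics=period 2.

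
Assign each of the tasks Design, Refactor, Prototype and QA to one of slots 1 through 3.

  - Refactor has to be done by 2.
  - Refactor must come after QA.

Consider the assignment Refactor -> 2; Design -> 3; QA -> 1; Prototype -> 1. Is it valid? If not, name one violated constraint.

Yes

Refactor has to be done by 2 — holds.
Refactor must come after QA — holds.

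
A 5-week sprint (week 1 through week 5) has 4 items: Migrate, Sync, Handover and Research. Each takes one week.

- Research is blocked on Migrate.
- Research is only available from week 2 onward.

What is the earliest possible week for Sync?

week 1

Sync at week 1 is achievable: Handover=week 1; Sync=week 1; Research=week 2; Migrate=week 1.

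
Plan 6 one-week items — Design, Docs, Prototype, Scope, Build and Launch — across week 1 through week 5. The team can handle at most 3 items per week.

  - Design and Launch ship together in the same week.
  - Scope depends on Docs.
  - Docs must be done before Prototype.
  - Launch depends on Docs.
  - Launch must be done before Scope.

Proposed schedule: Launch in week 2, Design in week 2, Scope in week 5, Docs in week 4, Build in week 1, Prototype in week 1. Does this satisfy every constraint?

No. Docs must be done before Prototype is not satisfied.

The team can handle at most 3 items per week — holds.
Launch must be done before Scope — holds.
Docs must be done before Prototype — violated.
Launch depends on Docs — violated.
Design and Launch ship together in the same week — holds.
Scope depends on Docs — holds.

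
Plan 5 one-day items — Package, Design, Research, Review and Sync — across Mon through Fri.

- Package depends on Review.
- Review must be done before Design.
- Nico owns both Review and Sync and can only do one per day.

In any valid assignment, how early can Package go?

Tue

Precedence pushes Package to at least Tue.
Package at Tue is achievable: Review -> Mon, Design -> Tue, Research -> Mon, Package -> Tue, Sync -> Tue.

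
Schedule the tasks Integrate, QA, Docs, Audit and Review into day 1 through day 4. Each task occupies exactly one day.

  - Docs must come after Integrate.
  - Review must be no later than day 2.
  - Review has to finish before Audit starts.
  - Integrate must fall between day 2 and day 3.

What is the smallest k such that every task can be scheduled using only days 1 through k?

The precedence chain requires at least 2 distinct days.
Propagating the time windows through the other constraints, Docs can't land before day 3, so the schedule must run through at least day 3.
3 works (last occupied day: day 3): for example Docs=day 3, Audit=day 2, QA=day 1, Integrate=day 2, Review=day 1.

3 days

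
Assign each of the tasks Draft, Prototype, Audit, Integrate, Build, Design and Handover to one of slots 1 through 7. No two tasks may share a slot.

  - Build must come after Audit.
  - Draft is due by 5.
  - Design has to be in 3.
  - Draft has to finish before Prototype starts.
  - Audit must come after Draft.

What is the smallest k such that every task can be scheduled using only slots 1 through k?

7 slots

The precedence chain requires at least 3 distinct slots.
With at most 1 per slot and 7 tasks, at least 7 slots are needed.
7 works (last occupied slot: 7): for example Integrate -> 6, Audit -> 2, Build -> 5, Design -> 3, Handover -> 7, Draft -> 1, Prototype -> 4.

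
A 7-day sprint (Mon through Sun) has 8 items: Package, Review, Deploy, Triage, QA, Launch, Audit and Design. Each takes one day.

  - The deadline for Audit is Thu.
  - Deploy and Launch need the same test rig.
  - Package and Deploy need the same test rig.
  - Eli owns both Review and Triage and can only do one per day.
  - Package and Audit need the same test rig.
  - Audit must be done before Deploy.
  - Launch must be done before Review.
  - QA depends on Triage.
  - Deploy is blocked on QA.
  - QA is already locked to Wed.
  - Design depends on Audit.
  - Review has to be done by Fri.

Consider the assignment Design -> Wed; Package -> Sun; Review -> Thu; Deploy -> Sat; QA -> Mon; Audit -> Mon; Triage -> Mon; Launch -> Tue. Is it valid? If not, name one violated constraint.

Invalid. QA is already locked to Wed.

The deadline for Audit is Thu — holds.
Design depends on Audit — holds.
QA depends on Triage — violated.
Deploy is blocked on QA — holds.
Eli owns both Review and Triage and can only do one per day — holds.
Deploy and Launch need the same test rig — holds.
Audit must be done before Deploy — holds.
Launch must be done before Review — holds.
Review has to be done by Fri — holds.
Package and Deploy need the same test rig — holds.
Package and Audit need the same test rig — holds.
QA is already locked to Wed — violated.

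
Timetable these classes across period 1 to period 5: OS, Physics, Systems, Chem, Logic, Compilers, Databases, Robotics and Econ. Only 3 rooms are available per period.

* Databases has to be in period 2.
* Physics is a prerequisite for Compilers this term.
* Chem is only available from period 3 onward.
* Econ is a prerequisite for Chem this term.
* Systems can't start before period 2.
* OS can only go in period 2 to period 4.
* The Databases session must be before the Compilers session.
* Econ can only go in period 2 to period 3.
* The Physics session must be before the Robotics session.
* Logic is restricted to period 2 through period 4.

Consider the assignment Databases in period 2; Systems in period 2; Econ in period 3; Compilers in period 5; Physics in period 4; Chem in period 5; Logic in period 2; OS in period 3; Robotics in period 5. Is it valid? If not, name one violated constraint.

Valid

Econ can only go in period 2 to period 3 — holds.
Physics is a prerequisite for Compilers this term — holds.
Chem is only available from period 3 onward — holds.
Econ is a prerequisite for Chem this term — holds.
The Physics session must be before the Robotics session — holds.
OS can only go in period 2 to period 4 — holds.
Logic is restricted to period 2 through period 4 — holds.
Systems can't start before period 2 — holds.
The Databases session must be before the Compilers session — holds.
Only 3 rooms are available per period — holds.
Databases has to be in period 2 — holds.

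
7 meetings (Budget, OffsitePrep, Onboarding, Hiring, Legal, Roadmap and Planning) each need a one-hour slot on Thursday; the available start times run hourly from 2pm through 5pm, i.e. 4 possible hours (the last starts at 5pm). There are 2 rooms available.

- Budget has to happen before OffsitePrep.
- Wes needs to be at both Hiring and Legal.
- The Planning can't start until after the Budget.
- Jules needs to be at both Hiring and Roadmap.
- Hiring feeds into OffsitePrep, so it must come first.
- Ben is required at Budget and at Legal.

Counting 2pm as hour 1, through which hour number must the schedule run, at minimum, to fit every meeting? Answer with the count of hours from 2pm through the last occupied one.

The precedence chain requires at least 2 distinct hours.
With at most 2 per hour and 7 meetings, at least 4 hours are needed.
4 works (last occupied hour: 5pm): for example Onboarding in 4pm; Planning in 3pm; Legal in 4pm; Hiring in 2pm; Budget in 2pm; OffsitePrep in 3pm; Roadmap in 5pm.

4 hours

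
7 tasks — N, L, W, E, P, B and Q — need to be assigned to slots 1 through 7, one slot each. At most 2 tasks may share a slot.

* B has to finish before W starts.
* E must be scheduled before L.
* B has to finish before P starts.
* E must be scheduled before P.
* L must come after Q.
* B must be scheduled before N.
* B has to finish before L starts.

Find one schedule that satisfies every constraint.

B -> 1, N -> 3, E -> 1, Q -> 2, W -> 4, L -> 3, P -> 2

Checking: Q(2) before L(3); B(1) before W(4); E(1) before P(2); B(1) before P(2); B(1) before L(3); B(1) before N(3); E(1) before L(3); max 2 per slot (cap 2).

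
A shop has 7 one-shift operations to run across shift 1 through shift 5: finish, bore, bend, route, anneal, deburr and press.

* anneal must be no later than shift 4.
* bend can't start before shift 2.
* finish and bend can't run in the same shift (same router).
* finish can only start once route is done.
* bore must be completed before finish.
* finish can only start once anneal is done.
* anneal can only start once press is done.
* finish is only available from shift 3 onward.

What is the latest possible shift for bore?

Downstream work caps bore at shift 4.
bore at shift 4 is achievable: finish in shift 5; bore in shift 4; route in shift 1; press in shift 1; bend in shift 2; anneal in shift 2; deburr in shift 1.

shift 4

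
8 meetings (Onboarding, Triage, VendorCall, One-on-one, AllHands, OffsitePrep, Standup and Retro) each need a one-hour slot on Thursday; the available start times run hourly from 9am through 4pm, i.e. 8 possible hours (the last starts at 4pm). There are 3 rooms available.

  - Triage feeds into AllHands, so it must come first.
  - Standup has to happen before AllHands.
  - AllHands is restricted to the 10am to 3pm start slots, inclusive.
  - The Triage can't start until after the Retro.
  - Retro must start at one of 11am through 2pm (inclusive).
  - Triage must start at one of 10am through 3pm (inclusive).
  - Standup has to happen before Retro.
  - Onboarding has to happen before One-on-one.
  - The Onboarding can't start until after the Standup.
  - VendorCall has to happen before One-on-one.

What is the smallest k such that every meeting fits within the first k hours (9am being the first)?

The precedence chain requires at least 4 distinct hours.
With at most 3 per hour and 8 meetings, at least 3 hours are needed.
Propagating the time windows through the other constraints, AllHands can't land before 1pm — that is hour 5 counting from 9am — so the schedule must run through at least 5 hours.
5 works (last occupied hour: 1pm): for example Retro -> 11am; AllHands -> 1pm; Onboarding -> 10am; Standup -> 9am; VendorCall -> 9am; OffsitePrep -> 9am; Triage -> 12pm; One-on-one -> 11am.

5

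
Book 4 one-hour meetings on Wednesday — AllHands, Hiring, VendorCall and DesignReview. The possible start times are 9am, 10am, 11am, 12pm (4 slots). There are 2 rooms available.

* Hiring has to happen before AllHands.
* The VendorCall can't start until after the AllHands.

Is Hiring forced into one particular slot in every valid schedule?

Hiring can be 9am (e.g. AllHands -> 10am, DesignReview -> 9am, Hiring -> 9am, VendorCall -> 11am) or 10am (e.g. Hiring=10am; DesignReview=9am; VendorCall=12pm; AllHands=11am).

No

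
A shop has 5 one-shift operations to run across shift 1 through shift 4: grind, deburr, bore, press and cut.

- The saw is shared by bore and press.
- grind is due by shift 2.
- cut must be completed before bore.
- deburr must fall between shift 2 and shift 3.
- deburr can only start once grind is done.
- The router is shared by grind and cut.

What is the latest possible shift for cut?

Downstream work caps cut at shift 3.
cut at shift 3 is achievable: press=shift 1; bore=shift 4; deburr=shift 2; grind=shift 1; cut=shift 3.

shift 3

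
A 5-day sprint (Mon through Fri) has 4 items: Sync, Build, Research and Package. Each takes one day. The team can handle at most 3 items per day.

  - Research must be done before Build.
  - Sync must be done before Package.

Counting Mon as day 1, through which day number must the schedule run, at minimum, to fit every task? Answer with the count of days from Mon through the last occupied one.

2

The precedence chain requires at least 2 distinct days.
With at most 3 per day and 4 tasks, at least 2 days are needed.
2 works (last occupied day: Tue): for example Package=Tue, Sync=Mon, Research=Mon, Build=Tue.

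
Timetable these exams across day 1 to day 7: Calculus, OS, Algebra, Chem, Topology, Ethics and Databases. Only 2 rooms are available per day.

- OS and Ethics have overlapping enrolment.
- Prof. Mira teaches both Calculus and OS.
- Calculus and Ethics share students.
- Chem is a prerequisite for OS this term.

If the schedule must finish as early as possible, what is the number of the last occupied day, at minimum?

The precedence chain requires at least 2 distinct days.
With at most 2 per day and 7 exams, at least 4 days are needed.
4 works (last occupied day: day 4): for example Chem -> day 1; Calculus -> day 1; Topology -> day 3; OS -> day 2; Databases -> day 4; Ethics -> day 3; Algebra -> day 2.

day 4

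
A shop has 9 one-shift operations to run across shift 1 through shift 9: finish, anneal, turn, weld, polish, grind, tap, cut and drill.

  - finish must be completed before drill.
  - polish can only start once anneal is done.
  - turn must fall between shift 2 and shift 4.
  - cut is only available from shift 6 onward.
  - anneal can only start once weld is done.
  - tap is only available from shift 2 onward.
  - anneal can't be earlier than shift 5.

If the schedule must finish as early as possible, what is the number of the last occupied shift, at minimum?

shift 6

The precedence chain requires at least 3 distinct shifts.
cut can't be placed before shift 6, so the schedule must run through at least shift 6.
6 works (last occupied shift: shift 6): for example weld -> shift 1, polish -> shift 6, tap -> shift 2, drill -> shift 2, grind -> shift 1, finish -> shift 1, turn -> shift 2, anneal -> shift 5, cut -> shift 6.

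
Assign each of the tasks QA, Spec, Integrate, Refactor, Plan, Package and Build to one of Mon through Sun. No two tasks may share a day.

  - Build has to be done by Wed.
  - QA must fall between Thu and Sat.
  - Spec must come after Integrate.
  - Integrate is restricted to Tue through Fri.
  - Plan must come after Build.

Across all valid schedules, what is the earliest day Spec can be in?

Wed

Precedence pushes Spec to at least Wed.
Spec at Wed is achievable: Integrate=Tue, Refactor=Sat, Package=Sun, Plan=Fri, Spec=Wed, QA=Thu, Build=Mon.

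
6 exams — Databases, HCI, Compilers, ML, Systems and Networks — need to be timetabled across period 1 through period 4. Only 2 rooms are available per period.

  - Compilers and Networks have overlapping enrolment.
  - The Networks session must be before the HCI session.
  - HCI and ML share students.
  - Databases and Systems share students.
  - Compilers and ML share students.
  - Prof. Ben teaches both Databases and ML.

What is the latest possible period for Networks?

Downstream work caps Networks at period 3.
Networks at period 3 is achievable: ML in period 2; Networks in period 3; Databases in period 1; HCI in period 4; Compilers in period 1; Systems in period 2.

period 3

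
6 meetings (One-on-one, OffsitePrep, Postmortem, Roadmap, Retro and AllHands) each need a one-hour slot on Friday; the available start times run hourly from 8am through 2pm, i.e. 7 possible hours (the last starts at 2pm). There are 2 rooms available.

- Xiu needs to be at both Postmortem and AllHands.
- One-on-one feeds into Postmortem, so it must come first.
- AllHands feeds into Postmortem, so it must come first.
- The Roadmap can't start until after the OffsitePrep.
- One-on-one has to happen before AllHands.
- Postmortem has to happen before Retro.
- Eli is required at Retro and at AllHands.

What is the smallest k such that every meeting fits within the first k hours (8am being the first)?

The precedence chain requires at least 4 distinct hours.
With at most 2 per hour and 6 meetings, at least 3 hours are needed.
4 works (last occupied hour: 11am): for example Retro in 11am, One-on-one in 8am, AllHands in 9am, Roadmap in 9am, Postmortem in 10am, OffsitePrep in 8am.

4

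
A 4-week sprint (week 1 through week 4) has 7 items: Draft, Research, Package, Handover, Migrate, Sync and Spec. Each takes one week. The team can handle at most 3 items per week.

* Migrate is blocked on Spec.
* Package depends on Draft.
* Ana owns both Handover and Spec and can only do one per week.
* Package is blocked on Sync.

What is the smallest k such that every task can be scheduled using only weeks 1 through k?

The precedence chain requires at least 2 distinct weeks.
With at most 3 per week and 7 tasks, at least 3 weeks are needed.
3 works (last occupied week: week 3): for example Spec in week 1; Migrate in week 2; Research in week 2; Sync in week 1; Draft in week 1; Package in week 2; Handover in week 3.

3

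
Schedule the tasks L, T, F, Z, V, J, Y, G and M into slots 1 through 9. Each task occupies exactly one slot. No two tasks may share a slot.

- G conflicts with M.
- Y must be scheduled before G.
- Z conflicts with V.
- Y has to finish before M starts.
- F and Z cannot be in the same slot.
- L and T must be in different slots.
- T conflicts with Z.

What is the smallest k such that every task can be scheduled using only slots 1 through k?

The precedence chain requires at least 2 distinct slots.
With at most 1 per slot and 9 tasks, at least 9 slots are needed.
9 works (last occupied slot: 9): for example F=6, V=8, Y=1, Z=7, L=4, G=2, M=3, J=9, T=5.

9 slots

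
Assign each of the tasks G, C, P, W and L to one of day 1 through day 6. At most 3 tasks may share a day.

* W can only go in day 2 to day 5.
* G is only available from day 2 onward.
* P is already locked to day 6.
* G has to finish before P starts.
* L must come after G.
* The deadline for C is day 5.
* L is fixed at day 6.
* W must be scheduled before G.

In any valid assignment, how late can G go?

G is available from day 2; precedence pushes G to at least day 3; downstream work caps G at day 5.
G at day 5 is achievable: W -> day 2; G -> day 5; L -> day 6; C -> day 1; P -> day 6.

day 5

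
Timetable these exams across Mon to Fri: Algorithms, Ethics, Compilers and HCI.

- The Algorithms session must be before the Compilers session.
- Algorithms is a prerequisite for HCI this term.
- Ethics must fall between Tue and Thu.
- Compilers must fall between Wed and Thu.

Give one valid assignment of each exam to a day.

Algorithms in Mon, Ethics in Tue, Compilers in Wed, HCI in Tue

Checking: Algorithms(Mon) before Compilers(Wed); Algorithms(Mon) before HCI(Tue); Ethics=Tue in [Tue,Thu]; Compilers=Wed in [Wed,Thu].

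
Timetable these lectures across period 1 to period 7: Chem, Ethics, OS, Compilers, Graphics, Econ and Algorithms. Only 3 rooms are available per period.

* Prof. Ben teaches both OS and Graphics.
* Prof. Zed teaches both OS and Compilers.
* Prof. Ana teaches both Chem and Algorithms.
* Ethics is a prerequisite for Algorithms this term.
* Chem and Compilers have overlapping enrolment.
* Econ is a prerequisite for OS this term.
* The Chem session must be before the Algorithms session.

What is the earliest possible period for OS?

Precedence pushes OS to at least period 2.
OS at period 2 is achievable: OS in period 2; Graphics in period 3; Compilers in period 3; Algorithms in period 2; Chem in period 1; Ethics in period 1; Econ in period 1.

period 2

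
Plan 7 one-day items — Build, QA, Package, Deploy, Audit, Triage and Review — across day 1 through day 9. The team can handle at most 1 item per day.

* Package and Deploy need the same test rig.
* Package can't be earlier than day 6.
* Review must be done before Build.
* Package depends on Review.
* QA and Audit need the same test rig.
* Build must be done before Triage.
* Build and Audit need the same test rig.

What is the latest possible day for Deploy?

Deploy at day 9 is achievable: QA in day 4, Audit in day 5, Package in day 6, Deploy in day 9, Triage in day 3, Review in day 1, Build in day 2.

day 9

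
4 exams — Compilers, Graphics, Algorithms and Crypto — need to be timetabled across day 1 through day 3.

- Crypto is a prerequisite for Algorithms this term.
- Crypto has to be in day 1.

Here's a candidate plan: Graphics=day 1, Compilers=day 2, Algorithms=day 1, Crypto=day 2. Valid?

Crypto has to be in day 1 — violated.
Crypto is a prerequisite for Algorithms this term — violated.

No — it violates: Crypto is a prerequisite for Algorithms this term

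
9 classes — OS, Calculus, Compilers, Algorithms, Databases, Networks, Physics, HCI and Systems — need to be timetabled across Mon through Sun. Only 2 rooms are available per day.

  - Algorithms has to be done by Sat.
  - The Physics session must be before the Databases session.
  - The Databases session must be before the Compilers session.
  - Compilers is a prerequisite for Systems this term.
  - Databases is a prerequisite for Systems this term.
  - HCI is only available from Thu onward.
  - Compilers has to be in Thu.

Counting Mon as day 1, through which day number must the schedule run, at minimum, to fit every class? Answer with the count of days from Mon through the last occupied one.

5 days

The precedence chain requires at least 4 distinct days.
With at most 2 per day and 9 classes, at least 5 days are needed.
Propagating the time windows through the other constraints, Systems can't land before Fri — that is day 5 counting from Mon — so the schedule must run through at least 5 days.
5 works (last occupied day: Fri): for example Systems -> Fri; Algorithms -> Wed; HCI -> Thu; Databases -> Tue; Calculus -> Tue; Compilers -> Thu; Networks -> Wed; Physics -> Mon; OS -> Mon.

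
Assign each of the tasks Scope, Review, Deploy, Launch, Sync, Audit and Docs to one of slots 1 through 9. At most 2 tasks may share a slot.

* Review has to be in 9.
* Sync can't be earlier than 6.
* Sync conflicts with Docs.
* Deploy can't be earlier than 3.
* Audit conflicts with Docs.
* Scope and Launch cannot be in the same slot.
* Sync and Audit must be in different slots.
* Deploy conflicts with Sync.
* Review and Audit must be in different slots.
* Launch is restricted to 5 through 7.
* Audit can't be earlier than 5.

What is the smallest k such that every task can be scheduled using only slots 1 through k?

With at most 2 per slot and 7 tasks, at least 4 slots are needed.
Review can't be placed before 9, so the schedule must run through at least slot 9.
9 works (last occupied slot: 9): for example Sync=6; Review=9; Docs=1; Scope=1; Launch=5; Deploy=3; Audit=5.

9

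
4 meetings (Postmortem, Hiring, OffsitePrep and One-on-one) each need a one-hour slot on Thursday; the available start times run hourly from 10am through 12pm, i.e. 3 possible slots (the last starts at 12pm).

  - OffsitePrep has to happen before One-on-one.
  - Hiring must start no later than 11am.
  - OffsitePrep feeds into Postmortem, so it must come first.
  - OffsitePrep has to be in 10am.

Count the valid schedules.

8

Splitting on Postmortem: it can be 11am (4), 12pm (4). Listing each branch's schedules as (Hiring, OffsitePrep, One-on-one):
Postmortem=11am: (10am,10am,11am) (10am,10am,12pm) (11am,10am,11am) (11am,10am,12pm) — 4.
Postmortem=12pm: (10am,10am,11am) (10am,10am,12pm) (11am,10am,11am) (11am,10am,12pm) — 4.
Summing: 4 + 4 = 8.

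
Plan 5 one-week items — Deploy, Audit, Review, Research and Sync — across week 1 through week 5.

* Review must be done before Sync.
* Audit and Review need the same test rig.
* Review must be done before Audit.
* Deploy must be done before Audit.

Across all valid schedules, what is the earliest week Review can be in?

week 1

Downstream work caps Review at week 4.
Review at week 1 is achievable: Review in week 1, Research in week 1, Deploy in week 1, Audit in week 2, Sync in week 2.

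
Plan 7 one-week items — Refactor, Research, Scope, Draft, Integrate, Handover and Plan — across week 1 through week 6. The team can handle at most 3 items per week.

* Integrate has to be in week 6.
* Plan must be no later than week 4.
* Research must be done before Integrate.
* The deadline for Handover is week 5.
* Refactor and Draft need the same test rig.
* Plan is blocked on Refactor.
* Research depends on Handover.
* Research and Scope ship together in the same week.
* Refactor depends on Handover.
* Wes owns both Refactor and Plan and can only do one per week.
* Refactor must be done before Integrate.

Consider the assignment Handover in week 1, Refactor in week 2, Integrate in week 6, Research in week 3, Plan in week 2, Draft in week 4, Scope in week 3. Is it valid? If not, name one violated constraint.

Research depends on Handover — holds.
Plan is blocked on Refactor — violated.
Plan must be no later than week 4 — holds.
Refactor must be done before Integrate — holds.
Refactor depends on Handover — holds.
The team can handle at most 3 items per week — holds.
Research must be done before Integrate — holds.
The deadline for Handover is week 5 — holds.
Wes owns both Refactor and Plan and can only do one per week — violated.
Refactor and Draft need the same test rig — holds.
Integrate has to be in week 6 — holds.
Research and Scope ship together in the same week — holds.

No. Wes owns both Refactor and Plan and can only do one per week is not satisfied.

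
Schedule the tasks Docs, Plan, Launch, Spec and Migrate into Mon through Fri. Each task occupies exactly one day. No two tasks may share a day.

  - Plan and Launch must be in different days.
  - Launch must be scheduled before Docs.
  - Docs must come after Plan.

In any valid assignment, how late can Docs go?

Precedence pushes Docs to at least Tue.
Docs at Fri is achievable: Launch=Tue; Migrate=Thu; Spec=Wed; Docs=Fri; Plan=Mon.

Fri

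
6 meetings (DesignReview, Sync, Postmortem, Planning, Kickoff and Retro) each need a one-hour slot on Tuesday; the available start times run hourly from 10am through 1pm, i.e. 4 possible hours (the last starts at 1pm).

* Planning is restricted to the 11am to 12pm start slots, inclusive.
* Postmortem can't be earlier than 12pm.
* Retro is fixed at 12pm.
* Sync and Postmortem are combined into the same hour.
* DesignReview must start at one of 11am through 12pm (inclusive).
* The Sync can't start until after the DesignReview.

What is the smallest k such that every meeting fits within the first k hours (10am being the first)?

3 hours

The precedence chain requires at least 2 distinct hours.
Postmortem can't be placed before 12pm — that is hour 3 counting from 10am — so the schedule must run through at least 3 hours.
3 works (last occupied hour: 12pm): for example Postmortem=12pm, Retro=12pm, Kickoff=10am, Planning=11am, Sync=12pm, DesignReview=11am.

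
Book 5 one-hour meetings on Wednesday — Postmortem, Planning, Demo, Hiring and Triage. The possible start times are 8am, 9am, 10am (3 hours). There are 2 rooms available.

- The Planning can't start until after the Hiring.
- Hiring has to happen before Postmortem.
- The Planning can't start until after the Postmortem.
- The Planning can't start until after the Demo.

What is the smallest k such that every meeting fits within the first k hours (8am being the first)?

The precedence chain requires at least 3 distinct hours.
With at most 2 per hour and 5 meetings, at least 3 hours are needed.
3 works (last occupied hour: 10am): for example Postmortem=9am, Planning=10am, Demo=8am, Triage=9am, Hiring=8am.

3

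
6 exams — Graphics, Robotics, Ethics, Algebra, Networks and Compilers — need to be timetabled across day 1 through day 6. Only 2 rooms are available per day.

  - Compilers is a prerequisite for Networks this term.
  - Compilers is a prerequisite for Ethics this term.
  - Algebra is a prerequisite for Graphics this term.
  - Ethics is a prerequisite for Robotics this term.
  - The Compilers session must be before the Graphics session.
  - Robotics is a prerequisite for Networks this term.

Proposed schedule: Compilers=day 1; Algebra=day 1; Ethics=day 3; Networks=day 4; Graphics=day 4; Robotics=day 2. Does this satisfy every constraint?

The Compilers session must be before the Graphics session — holds.
Compilers is a prerequisite for Networks this term — holds.
Ethics is a prerequisite for Robotics this term — violated.
Only 2 rooms are available per day — holds.
Algebra is a prerequisite for Graphics this term — holds.
Robotics is a prerequisite for Networks this term — holds.
Compilers is a prerequisite for Ethics this term — holds.

No — it violates: Ethics is a prerequisite for Robotics this term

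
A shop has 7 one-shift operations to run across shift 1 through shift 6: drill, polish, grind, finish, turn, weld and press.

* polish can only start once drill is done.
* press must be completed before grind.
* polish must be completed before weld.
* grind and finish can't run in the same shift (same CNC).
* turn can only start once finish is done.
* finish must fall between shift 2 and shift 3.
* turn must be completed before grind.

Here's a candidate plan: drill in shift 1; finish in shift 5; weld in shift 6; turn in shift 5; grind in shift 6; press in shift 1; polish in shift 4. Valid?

finish must fall between shift 2 and shift 3 — violated.
press must be completed before grind — holds.
polish can only start once drill is done — holds.
turn must be completed before grind — holds.
turn can only start once finish is done — violated.
grind and finish can't run in the same shift (same CNC) — holds.
polish must be completed before weld — holds.

No — it violates: finish must fall between shift 2 and shift 3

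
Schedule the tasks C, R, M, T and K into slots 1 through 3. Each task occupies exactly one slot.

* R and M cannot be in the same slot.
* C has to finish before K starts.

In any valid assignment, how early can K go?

2

Precedence pushes K to at least 2.
K at 2 is achievable: M=2, T=1, R=1, C=1, K=2.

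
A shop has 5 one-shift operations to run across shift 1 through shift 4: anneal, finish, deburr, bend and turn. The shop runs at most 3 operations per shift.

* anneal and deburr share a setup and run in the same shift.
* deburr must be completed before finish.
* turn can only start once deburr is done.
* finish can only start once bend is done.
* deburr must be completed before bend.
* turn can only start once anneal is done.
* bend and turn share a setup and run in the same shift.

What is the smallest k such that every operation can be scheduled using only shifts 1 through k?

The precedence chain requires at least 3 distinct shifts.
With at most 3 per shift and 5 operations, at least 2 shifts are needed.
3 works (last occupied shift: shift 3): for example finish in shift 3; deburr in shift 1; turn in shift 2; anneal in shift 1; bend in shift 2.

3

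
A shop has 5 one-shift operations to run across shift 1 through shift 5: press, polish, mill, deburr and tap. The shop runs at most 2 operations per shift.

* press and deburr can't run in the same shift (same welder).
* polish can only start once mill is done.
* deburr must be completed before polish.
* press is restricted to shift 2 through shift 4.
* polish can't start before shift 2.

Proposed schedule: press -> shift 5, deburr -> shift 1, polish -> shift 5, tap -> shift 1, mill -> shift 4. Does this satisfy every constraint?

polish can only start once mill is done — holds.
The shop runs at most 2 operations per shift — holds.
press and deburr can't run in the same shift (same welder) — holds.
press is restricted to shift 2 through shift 4 — violated.
deburr must be completed before polish — holds.
polish can't start before shift 2 — holds.

No — it violates: press is restricted to shift 2 through shift 4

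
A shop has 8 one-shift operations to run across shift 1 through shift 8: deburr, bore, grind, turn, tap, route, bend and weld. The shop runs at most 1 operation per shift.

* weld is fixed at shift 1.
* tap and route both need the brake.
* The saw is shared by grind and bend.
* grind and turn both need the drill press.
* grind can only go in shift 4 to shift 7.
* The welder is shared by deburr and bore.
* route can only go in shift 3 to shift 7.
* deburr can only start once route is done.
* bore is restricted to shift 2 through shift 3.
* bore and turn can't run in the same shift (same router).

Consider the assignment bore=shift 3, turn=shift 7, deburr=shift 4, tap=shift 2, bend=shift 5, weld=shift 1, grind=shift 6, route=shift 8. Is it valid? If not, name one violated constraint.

No — it violates: deburr can only start once route is done

weld is fixed at shift 1 — holds.
The shop runs at most 1 operation per shift — holds.
route can only go in shift 3 to shift 7 — violated.
grind can only go in shift 4 to shift 7 — holds.
The welder is shared by deburr and bore — holds.
grind and turn both need the drill press — holds.
bore is restricted to shift 2 through shift 3 — holds.
The saw is shared by grind and bend — holds.
bore and turn can't run in the same shift (same router) — holds.
tap and route both need the brake — holds.
deburr can only start once route is done — violated.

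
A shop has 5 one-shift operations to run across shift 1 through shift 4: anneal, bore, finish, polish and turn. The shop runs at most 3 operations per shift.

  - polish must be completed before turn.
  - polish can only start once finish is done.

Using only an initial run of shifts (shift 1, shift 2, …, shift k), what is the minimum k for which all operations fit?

The precedence chain requires at least 3 distinct shifts.
With at most 3 per shift and 5 operations, at least 2 shifts are needed.
3 works (last occupied shift: shift 3): for example bore -> shift 1; polish -> shift 2; turn -> shift 3; finish -> shift 1; anneal -> shift 1.

3 shifts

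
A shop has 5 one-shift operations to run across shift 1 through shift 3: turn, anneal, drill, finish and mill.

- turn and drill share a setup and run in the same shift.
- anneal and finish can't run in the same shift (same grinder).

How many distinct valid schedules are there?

Splitting on turn: it can be shift 1 (18), shift 2 (18), shift 3 (18). Listing each branch's schedules as (anneal, drill, finish, mill) by shift number:
turn=shift 1: (1,1,2,1) (1,1,2,2) (1,1,2,3) (1,1,3,1) (1,1,3,2) (1,1,3,3) (2,1,1,1) (2,1,1,2) (2,1,1,3) (2,1,3,1) (2,1,3,2) (2,1,3,3) (3,1,1,1) (3,1,1,2) (3,1,1,3) (3,1,2,1) (3,1,2,2) (3,1,2,3) — 18.
turn=shift 2: (1,2,2,1) (1,2,2,2) (1,2,2,3) (1,2,3,1) (1,2,3,2) (1,2,3,3) (2,2,1,1) (2,2,1,2) (2,2,1,3) (2,2,3,1) (2,2,3,2) (2,2,3,3) (3,2,1,1) (3,2,1,2) (3,2,1,3) (3,2,2,1) (3,2,2,2) (3,2,2,3) — 18.
turn=shift 3: (1,3,2,1) (1,3,2,2) (1,3,2,3) (1,3,3,1) (1,3,3,2) (1,3,3,3) (2,3,1,1) (2,3,1,2) (2,3,1,3) (2,3,3,1) (2,3,3,2) (2,3,3,3) (3,3,1,1) (3,3,1,2) (3,3,1,3) (3,3,2,1) (3,3,2,2) (3,3,2,3) — 18.
Summing: 18 + 18 + 18 = 54.

54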